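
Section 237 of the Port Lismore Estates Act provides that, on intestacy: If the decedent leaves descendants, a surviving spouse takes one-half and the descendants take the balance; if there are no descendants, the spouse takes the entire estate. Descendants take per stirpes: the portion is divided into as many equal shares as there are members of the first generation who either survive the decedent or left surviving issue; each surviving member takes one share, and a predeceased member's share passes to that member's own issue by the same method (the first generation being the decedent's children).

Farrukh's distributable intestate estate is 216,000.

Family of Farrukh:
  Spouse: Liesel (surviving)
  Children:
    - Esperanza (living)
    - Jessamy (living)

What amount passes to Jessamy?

Liesel takes one-half of 216,000 = 108,000. The remaining 108,000 passes to the descendants.
The descendants' portion (108,000) is divided into 2 shares of 54,000: Esperanza and Jessamy each take 54,000.

Jessamy receives 54,000.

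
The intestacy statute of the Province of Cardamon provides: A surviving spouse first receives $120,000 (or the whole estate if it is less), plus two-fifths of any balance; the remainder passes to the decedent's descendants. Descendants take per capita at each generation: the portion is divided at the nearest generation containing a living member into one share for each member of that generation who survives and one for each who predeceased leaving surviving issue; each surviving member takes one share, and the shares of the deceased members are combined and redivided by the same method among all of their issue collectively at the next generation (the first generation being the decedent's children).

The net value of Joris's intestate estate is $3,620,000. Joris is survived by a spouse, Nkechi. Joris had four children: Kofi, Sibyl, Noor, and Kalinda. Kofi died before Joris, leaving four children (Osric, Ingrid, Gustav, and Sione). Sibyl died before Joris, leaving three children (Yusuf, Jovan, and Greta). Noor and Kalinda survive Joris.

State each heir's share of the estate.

Nkechi: $1,520,000; Osric: $150,000; Ingrid: $150,000; Gustav: $150,000; Sione: $150,000; Yusuf: $150,000; Jovan: $150,000; Greta: $150,000; Noor: $525,000; Kalinda: $525,000

Nkechi first takes $120,000, leaving a balance of $3,500,000. Nkechi then takes two-fifths of the balance ($1,400,000), for a total of $1,520,000. The remaining $2,100,000 passes to the descendants.
The descendants' portion ($2,100,000) is divided at the children's generation into 4 shares of $525,000. Noor and Kalinda each take $525,000. The 2 shares of the deceased (Kofi and Sibyl) are combined into a pool of $1,050,000.
That pool ($1,050,000) is divided at the grandchildren's generation equally among Osric, Ingrid, Gustav, Sione, Yusuf, Jovan, and Greta: $150,000 each.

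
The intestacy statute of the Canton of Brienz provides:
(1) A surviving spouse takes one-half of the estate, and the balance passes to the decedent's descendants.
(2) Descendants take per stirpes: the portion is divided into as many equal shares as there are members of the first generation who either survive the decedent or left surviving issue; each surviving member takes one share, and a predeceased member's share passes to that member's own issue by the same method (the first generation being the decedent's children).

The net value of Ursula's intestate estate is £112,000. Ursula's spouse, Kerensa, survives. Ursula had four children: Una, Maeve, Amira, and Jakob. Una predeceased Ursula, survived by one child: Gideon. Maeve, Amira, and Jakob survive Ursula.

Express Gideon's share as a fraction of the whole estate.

Kerensa takes one-half of £112,000 = £56,000. The remaining £56,000 passes to the descendants.
The descendants' portion (£56,000) is divided into 4 shares of £14,000: Maeve, Amira, and Jakob each take £14,000; Una's £14,000 share passes to Una's issue.
Una's share (£14,000) passes entirely to Gideon.

Gideon receives 1/8 of the estate.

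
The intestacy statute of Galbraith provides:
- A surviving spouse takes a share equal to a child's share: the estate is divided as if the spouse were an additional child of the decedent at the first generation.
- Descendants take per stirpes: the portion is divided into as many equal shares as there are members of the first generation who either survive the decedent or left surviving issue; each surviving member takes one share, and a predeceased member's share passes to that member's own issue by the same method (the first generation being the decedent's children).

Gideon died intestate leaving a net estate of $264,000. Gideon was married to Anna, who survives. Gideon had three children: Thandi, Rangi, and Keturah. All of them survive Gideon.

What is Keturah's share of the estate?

Keturah receives $66,000.

The spouse counts as an additional share at the children's level, so there are 4 primary shares of $66,000. Anna takes one such share ($66,000).
The children's combined portion ($198,000) is divided into 3 shares of $66,000: Thandi, Rangi, and Keturah each take $66,000.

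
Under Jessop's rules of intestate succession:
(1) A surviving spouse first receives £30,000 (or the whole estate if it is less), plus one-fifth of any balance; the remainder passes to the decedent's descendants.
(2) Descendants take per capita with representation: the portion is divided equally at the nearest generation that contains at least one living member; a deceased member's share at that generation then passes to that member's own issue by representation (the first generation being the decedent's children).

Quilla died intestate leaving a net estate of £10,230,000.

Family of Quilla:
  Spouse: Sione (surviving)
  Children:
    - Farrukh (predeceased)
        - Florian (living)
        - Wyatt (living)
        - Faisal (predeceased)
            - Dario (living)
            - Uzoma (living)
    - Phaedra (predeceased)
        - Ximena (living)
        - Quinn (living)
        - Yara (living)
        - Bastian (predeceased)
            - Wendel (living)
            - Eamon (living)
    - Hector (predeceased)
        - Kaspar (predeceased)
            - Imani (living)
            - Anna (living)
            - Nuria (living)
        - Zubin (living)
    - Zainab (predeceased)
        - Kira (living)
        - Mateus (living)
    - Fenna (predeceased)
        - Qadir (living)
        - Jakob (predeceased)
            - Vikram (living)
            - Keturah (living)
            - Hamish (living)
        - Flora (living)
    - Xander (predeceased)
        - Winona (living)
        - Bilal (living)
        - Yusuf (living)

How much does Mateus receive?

Mateus receives £480,000.

Sione first takes £30,000, leaving a balance of £10,200,000. Sione then takes one-fifth of the balance (£2,040,000), for a total of £2,070,000. The remaining £8,160,000 passes to the descendants.
No child survives, so the initial division is made at the grandchildren's generation.
The descendants' portion (£8,160,000) is divided into 17 shares of £480,000: Florian, Wyatt, Ximena, Quinn, Yara, Zubin, Kira, Mateus, Qadir, Flora, Winona, Bilal, and Yusuf each take £480,000; Faisal's £480,000 share passes to Faisal's issue; Bastian's £480,000 share passes to Bastian's issue; Kaspar's £480,000 share passes to Kaspar's issue; Jakob's £480,000 share passes to Jakob's issue.
Faisal's share (£480,000) is divided into 2 shares of £240,000: Dario and Uzoma each take £240,000.
Bastian's share (£480,000) is divided into 2 shares of £240,000: Wendel and Eamon each take £240,000.
Kaspar's share (£480,000) is divided into 3 shares of £160,000: Imani, Anna, and Nuria each take £160,000.
Jakob's share (£480,000) is divided into 3 shares of £160,000: Vikram, Keturah, and Hamish each take £160,000.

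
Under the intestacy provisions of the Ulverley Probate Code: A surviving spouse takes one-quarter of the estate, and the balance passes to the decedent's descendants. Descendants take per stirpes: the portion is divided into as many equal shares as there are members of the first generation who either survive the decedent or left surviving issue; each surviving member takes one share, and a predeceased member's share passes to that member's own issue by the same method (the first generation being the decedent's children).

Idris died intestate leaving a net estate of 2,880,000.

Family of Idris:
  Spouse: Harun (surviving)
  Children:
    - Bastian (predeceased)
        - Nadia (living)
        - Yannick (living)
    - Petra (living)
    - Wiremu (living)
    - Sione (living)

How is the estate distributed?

Harun takes one-quarter of 2,880,000 = 720,000. The remaining 2,160,000 passes to the descendants.
The descendants' portion (2,160,000) is divided into 4 shares of 540,000: Petra, Wiremu, and Sione each take 540,000; Bastian's 540,000 share passes to Bastian's issue.
Bastian's share (540,000) is divided into 2 shares of 270,000: Nadia and Yannick each take 270,000.

Harun: 720,000; Nadia: 270,000; Yannick: 270,000; Petra: 540,000; Wiremu: 540,000; Sione: 540,000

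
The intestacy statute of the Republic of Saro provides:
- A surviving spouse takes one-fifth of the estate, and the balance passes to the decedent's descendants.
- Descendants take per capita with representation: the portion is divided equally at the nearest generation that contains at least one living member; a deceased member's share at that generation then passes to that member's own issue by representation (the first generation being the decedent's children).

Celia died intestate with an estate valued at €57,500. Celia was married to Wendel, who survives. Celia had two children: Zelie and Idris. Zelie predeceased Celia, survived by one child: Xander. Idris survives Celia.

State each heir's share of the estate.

Wendel: €11,500; Xander: €23,000; Idris: €23,000

Wendel takes one-fifth of €57,500 = €11,500. The remaining €46,000 passes to the descendants.
The descendants' portion (€46,000) is divided into 2 shares of €23,000: Idris takes €23,000; Zelie's €23,000 share passes to Zelie's issue.
Zelie's share (€23,000) passes entirely to Xander.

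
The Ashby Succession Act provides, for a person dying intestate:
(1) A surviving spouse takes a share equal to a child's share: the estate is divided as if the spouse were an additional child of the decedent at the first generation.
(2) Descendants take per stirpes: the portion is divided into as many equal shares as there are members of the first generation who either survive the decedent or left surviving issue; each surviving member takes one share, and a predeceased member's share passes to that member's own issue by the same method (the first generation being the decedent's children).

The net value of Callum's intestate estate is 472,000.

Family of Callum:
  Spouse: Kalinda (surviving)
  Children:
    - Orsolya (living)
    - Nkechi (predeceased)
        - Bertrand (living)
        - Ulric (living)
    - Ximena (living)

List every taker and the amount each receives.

Kalinda: 118,000; Orsolya: 118,000; Bertrand: 59,000; Ulric: 59,000; Ximena: 118,000

The spouse counts as an additional share at the children's level, so there are 4 primary shares of 118,000. Kalinda takes one such share (118,000).
The children's combined portion (354,000) is divided into 3 shares of 118,000: Orsolya and Ximena each take 118,000; Nkechi's 118,000 share passes to Nkechi's issue.
Nkechi's share (118,000) is divided into 2 shares of 59,000: Bertrand and Ulric each take 59,000.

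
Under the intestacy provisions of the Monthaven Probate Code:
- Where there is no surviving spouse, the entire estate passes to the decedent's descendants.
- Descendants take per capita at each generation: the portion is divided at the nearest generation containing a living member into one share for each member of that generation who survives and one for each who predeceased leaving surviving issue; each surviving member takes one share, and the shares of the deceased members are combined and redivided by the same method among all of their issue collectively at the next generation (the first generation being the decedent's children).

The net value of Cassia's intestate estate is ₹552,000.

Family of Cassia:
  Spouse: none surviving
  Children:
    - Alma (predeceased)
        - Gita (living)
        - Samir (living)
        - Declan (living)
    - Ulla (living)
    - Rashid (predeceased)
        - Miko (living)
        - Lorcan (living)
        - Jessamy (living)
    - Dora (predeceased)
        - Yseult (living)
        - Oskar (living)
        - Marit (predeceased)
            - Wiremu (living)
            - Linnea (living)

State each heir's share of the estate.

The entire ₹552,000 passes to the descendants.
That amount (₹552,000) is divided at the children's generation into 4 shares of ₹138,000. Ulla takes ₹138,000. The 3 shares of the deceased (Alma, Rashid, and Dora) are combined into a pool of ₹414,000.
That pool (₹414,000) is divided at the grandchildren's generation into 9 shares of ₹46,000. Gita, Samir, Declan, Miko, Lorcan, Jessamy, Yseult, and Oskar each take ₹46,000. The remaining share for the deceased Marit (₹46,000) is carried to the next generation.
That pool (₹46,000) is divided at the great-grandchildren's generation equally among Wiremu and Linnea: ₹23,000 each.

Gita: ₹46,000; Samir: ₹46,000; Declan: ₹46,000; Ulla: ₹138,000; Miko: ₹46,000; Lorcan: ₹46,000; Jessamy: ₹46,000; Yseult: ₹46,000; Oskar: ₹46,000; Wiremu: ₹23,000; Linnea: ₹23,000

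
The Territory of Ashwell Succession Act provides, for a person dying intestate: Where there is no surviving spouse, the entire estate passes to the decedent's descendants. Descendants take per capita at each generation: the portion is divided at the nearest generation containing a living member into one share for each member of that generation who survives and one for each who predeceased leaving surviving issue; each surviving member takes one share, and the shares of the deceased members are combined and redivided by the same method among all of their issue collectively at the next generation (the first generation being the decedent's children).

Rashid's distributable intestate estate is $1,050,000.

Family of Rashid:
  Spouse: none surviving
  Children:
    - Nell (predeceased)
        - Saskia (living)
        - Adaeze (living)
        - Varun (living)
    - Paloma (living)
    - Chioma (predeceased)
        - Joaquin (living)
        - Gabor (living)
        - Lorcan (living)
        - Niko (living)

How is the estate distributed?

The entire $1,050,000 passes to the descendants.
That amount ($1,050,000) is divided at the children's generation into 3 shares of $350,000. Paloma takes $350,000. The 2 shares of the deceased (Nell and Chioma) are combined into a pool of $700,000.
That pool ($700,000) is divided at the grandchildren's generation equally among Saskia, Adaeze, Varun, Joaquin, Gabor, Lorcan, and Niko: $100,000 each.

Saskia: $100,000; Adaeze: $100,000; Varun: $100,000; Paloma: $350,000; Joaquin: $100,000; Gabor: $100,000; Lorcan: $100,000; Niko: $100,000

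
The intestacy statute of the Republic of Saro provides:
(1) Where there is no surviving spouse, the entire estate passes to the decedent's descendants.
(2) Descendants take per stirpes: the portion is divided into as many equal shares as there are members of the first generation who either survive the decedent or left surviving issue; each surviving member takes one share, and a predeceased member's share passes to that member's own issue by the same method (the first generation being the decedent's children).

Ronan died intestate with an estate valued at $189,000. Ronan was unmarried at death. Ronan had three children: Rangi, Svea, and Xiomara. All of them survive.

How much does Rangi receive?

The entire $189,000 passes to the descendants.
That amount ($189,000) is divided into 3 shares of $63,000: Rangi, Svea, and Xiomara each take $63,000.

Rangi receives $63,000.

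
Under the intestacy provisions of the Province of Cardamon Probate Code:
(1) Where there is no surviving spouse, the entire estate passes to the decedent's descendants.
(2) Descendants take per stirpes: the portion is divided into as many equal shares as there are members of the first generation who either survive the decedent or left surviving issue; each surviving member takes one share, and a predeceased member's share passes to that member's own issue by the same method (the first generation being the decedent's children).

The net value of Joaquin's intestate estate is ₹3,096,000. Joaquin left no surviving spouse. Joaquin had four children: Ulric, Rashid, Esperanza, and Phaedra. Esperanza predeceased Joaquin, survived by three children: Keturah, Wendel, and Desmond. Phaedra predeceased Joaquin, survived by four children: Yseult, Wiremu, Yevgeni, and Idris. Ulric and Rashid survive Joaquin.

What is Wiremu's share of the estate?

Wiremu receives ₹193,500.

The entire ₹3,096,000 passes to the descendants.
That amount (₹3,096,000) is divided into 4 shares of ₹774,000: Ulric and Rashid each take ₹774,000; Esperanza's ₹774,000 share passes to Esperanza's issue; Phaedra's ₹774,000 share passes to Phaedra's issue.
Esperanza's share (₹774,000) is divided into 3 shares of ₹258,000: Keturah, Wendel, and Desmond each take ₹258,000.
Phaedra's share (₹774,000) is divided into 4 shares of ₹193,500: Yseult, Wiremu, Yevgeni, and Idris each take ₹193,500.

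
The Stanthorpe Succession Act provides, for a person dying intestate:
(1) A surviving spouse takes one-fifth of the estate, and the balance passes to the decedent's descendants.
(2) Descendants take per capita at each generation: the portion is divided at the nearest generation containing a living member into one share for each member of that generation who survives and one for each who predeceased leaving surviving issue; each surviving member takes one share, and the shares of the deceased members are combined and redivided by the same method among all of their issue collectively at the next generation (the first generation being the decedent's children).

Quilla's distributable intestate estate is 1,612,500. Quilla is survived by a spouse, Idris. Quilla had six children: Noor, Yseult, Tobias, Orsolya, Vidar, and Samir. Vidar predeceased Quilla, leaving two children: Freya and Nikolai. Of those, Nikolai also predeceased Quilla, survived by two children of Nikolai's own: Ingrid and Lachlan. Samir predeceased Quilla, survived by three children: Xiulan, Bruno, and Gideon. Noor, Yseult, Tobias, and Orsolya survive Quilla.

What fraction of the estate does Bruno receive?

Idris takes one-fifth of 1,612,500 = 322,500. The remaining 1,290,000 passes to the descendants.
The descendants' portion (1,290,000) is divided at the children's generation into 6 shares of 215,000. Noor, Yseult, Tobias, and Orsolya each take 215,000. The 2 shares of the deceased (Vidar and Samir) are combined into a pool of 430,000.
That pool (430,000) is divided at the grandchildren's generation into 5 shares of 86,000. Freya, Xiulan, Bruno, and Gideon each take 86,000. The remaining share for the deceased Nikolai (86,000) is carried to the next generation.
That pool (86,000) is divided at the great-grandchildren's generation equally among Ingrid and Lachlan: 43,000 each.

Bruno receives 4/75 of the estate.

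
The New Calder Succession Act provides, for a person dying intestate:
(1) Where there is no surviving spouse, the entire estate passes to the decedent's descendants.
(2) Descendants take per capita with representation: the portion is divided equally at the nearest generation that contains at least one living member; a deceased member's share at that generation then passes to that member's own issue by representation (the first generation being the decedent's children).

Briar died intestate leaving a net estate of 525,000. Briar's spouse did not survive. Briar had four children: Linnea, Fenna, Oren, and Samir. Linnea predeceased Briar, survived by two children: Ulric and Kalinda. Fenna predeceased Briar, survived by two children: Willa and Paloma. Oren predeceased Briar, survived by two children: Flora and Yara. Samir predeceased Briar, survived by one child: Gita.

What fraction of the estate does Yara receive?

The entire 525,000 passes to the descendants.
No child survives, so the initial division is made at the grandchildren's generation.
That amount (525,000) is divided into 7 shares of 75,000: Ulric, Kalinda, Willa, Paloma, Flora, Yara, and Gita each take 75,000.

Yara receives 1/7 of the estate.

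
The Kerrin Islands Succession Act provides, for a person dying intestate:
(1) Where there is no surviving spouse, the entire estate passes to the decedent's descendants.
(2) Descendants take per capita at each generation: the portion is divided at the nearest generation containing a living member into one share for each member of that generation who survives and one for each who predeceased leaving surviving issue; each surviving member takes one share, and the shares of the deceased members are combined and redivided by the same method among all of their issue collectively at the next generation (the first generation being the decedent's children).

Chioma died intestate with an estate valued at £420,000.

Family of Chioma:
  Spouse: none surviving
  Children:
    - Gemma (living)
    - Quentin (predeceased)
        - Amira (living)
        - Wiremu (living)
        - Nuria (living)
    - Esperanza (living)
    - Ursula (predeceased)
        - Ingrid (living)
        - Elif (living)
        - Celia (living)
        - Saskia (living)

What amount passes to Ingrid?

The entire £420,000 passes to the descendants.
That amount (£420,000) is divided at the children's generation into 4 shares of £105,000. Gemma and Esperanza each take £105,000. The 2 shares of the deceased (Quentin and Ursula) are combined into a pool of £210,000.
That pool (£210,000) is divided at the grandchildren's generation equally among Amira, Wiremu, Nuria, Ingrid, Elif, Celia, and Saskia: £30,000 each.

Ingrid receives £30,000.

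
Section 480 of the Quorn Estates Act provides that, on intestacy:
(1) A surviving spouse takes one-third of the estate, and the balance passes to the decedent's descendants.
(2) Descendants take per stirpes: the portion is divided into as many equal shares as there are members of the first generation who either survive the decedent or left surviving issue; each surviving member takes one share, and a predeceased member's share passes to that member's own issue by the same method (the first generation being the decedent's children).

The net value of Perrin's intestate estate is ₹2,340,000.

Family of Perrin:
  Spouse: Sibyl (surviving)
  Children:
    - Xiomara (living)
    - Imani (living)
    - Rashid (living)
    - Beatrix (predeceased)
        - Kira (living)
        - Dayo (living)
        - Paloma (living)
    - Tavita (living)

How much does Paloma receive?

Sibyl takes one-third of ₹2,340,000 = ₹780,000. The remaining ₹1,560,000 passes to the descendants.
The descendants' portion (₹1,560,000) is divided into 5 shares of ₹312,000: Xiomara, Imani, Rashid, and Tavita each take ₹312,000; Beatrix's ₹312,000 share passes to Beatrix's issue.
Beatrix's share (₹312,000) is divided into 3 shares of ₹104,000: Kira, Dayo, and Paloma each take ₹104,000.

Paloma receives ₹104,000.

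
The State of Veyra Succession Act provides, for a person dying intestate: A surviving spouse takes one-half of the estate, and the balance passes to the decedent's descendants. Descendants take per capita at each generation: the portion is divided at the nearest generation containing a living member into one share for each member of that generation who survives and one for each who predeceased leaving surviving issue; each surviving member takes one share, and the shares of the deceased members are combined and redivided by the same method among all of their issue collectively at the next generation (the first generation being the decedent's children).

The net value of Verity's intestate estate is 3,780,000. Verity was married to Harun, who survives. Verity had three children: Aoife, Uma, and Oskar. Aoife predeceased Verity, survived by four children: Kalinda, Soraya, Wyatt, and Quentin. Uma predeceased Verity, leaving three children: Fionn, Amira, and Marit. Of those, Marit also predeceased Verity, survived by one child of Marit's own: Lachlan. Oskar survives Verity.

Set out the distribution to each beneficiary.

Harun takes one-half of 3,780,000 = 1,890,000. The remaining 1,890,000 passes to the descendants.
The descendants' portion (1,890,000) is divided at the children's generation into 3 shares of 630,000. Oskar takes 630,000. The 2 shares of the deceased (Aoife and Uma) are combined into a pool of 1,260,000.
That pool (1,260,000) is divided at the grandchildren's generation into 7 shares of 180,000. Kalinda, Soraya, Wyatt, Quentin, Fionn, and Amira each take 180,000. The remaining share for the deceased Marit (180,000) is carried to the next generation.
That pool (180,000) passes entirely to Lachlan, the sole taker at the great-grandchildren's generation.

Harun: 1,890,000; Kalinda: 180,000; Soraya: 180,000; Wyatt: 180,000; Quentin: 180,000; Fionn: 180,000; Amira: 180,000; Lachlan: 180,000; Oskar: 630,000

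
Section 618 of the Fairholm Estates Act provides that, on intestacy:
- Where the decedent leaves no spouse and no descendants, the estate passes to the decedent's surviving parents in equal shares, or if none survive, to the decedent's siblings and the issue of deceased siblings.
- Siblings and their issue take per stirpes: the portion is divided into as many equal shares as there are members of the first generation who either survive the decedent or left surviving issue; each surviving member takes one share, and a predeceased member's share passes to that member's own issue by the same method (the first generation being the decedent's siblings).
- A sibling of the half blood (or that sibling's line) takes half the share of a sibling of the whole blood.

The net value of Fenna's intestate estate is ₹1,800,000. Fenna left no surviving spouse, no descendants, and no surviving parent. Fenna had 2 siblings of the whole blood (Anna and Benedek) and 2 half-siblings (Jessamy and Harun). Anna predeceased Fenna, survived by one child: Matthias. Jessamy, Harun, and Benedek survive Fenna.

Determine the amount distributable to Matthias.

Matthias receives ₹600,000.

The entire ₹1,800,000 passes to the siblings and their issue.
Counting each half-blood sibling's line as half a unit, there are 3 units in ₹1,800,000, so one unit is ₹600,000. Whole-blood lines (Anna and Benedek) take ₹600,000 each; half-blood lines (Jessamy and Harun) take ₹300,000 each.
Anna's share (₹600,000) passes entirely to Matthias.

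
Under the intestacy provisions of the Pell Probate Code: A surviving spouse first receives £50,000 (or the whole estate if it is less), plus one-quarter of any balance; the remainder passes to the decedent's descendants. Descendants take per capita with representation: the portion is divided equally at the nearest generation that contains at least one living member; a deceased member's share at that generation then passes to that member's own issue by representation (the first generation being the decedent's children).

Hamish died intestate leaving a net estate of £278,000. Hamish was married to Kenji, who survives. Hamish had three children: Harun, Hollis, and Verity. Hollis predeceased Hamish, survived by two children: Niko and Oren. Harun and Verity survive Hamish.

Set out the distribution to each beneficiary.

Kenji first takes £50,000, leaving a balance of £228,000. Kenji then takes one-quarter of the balance (£57,000), for a total of £107,000. The remaining £171,000 passes to the descendants.
The descendants' portion (£171,000) is divided into 3 shares of £57,000: Harun and Verity each take £57,000; Hollis's £57,000 share passes to Hollis's issue.
Hollis's share (£57,000) is divided into 2 shares of £28,500: Niko and Oren each take £28,500.

Kenji: £107,000; Harun: £57,000; Niko: £28,500; Oren: £28,500; Verity: £57,000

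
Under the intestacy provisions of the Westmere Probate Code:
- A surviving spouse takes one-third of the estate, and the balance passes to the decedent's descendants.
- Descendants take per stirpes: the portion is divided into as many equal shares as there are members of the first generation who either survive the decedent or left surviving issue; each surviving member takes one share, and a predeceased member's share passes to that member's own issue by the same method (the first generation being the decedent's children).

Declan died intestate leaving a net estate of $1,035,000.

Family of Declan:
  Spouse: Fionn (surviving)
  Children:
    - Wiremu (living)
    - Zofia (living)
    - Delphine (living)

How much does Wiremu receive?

Fionn takes one-third of $1,035,000 = $345,000. The remaining $690,000 passes to the descendants.
The descendants' portion ($690,000) is divided into 3 shares of $230,000: Wiremu, Zofia, and Delphine each take $230,000.

Wiremu receives $230,000.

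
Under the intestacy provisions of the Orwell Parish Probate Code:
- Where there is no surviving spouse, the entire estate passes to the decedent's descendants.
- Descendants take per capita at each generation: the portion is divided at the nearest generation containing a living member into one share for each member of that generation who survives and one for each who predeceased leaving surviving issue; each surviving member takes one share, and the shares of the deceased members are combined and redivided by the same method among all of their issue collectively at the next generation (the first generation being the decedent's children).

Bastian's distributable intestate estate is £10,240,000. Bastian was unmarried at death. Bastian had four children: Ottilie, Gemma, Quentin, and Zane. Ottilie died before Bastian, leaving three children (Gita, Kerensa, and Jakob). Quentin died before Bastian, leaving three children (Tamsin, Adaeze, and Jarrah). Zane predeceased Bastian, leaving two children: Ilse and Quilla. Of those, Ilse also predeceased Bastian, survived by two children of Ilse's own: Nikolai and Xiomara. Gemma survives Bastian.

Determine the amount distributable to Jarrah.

Jarrah receives £960,000.

The entire £10,240,000 passes to the descendants.
That amount (£10,240,000) is divided at the children's generation into 4 shares of £2,560,000. Gemma takes £2,560,000. The 3 shares of the deceased (Ottilie, Quentin, and Zane) are combined into a pool of £7,680,000.
That pool (£7,680,000) is divided at the grandchildren's generation into 8 shares of £960,000. Gita, Kerensa, Jakob, Tamsin, Adaeze, Jarrah, and Quilla each take £960,000. The remaining share for the deceased Ilse (£960,000) is carried to the next generation.
That pool (£960,000) is divided at the great-grandchildren's generation equally among Nikolai and Xiomara: £480,000 each.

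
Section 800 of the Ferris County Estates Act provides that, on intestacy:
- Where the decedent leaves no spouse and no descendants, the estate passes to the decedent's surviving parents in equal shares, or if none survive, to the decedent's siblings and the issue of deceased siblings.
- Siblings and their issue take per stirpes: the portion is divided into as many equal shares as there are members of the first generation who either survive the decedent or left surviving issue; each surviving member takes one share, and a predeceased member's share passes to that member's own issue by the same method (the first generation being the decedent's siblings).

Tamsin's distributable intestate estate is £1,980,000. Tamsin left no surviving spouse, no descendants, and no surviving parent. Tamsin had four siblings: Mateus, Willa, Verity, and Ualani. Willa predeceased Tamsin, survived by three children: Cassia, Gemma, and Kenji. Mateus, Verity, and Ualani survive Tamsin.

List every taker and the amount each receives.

The entire £1,980,000 passes to the siblings and their issue.
That amount (£1,980,000) is divided into 4 shares of £495,000: Mateus, Verity, and Ualani each take £495,000; Willa's £495,000 share passes to Willa's issue.
Willa's share (£495,000) is divided into 3 shares of £165,000: Cassia, Gemma, and Kenji each take £165,000.

Mateus: £495,000; Cassia: £165,000; Gemma: £165,000; Kenji: £165,000; Verity: £495,000; Ualani: £495,000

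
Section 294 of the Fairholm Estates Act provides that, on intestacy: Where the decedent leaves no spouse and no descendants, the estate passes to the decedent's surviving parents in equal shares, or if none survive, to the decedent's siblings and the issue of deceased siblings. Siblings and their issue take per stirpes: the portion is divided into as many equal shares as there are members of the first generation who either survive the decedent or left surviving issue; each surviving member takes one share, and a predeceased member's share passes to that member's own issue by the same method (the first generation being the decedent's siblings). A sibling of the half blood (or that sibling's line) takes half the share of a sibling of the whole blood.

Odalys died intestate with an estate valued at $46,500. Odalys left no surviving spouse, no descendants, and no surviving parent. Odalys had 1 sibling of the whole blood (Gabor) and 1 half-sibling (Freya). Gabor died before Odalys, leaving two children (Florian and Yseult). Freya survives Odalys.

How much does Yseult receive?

Yseult receives $15,500.

The entire $46,500 passes to the siblings and their issue.
Counting each half-blood sibling's line as half a unit, there are 3/2 units in $46,500, so one unit is $31,000. Whole-blood lines (Gabor) take $31,000 each; half-blood lines (Freya) take $15,500 each.
Gabor's share ($31,000) is divided into 2 shares of $15,500: Florian and Yseult each take $15,500.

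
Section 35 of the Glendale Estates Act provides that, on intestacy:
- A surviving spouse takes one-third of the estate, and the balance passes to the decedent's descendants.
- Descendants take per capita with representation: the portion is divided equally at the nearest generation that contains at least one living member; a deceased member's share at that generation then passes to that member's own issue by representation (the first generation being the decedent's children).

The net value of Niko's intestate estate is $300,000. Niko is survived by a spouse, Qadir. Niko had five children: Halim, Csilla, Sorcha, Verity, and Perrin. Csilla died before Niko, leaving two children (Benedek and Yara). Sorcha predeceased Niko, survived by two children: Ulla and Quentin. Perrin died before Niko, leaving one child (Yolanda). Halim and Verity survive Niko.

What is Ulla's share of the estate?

Qadir takes one-third of $300,000 = $100,000. The remaining $200,000 passes to the descendants.
The descendants' portion ($200,000) is divided into 5 shares of $40,000: Halim and Verity each take $40,000; Csilla's $40,000 share passes to Csilla's issue; Sorcha's $40,000 share passes to Sorcha's issue; Perrin's $40,000 share passes to Perrin's issue.
Csilla's share ($40,000) is divided into 2 shares of $20,000: Benedek and Yara each take $20,000.
Sorcha's share ($40,000) is divided into 2 shares of $20,000: Ulla and Quentin each take $20,000.
Perrin's share ($40,000) passes entirely to Yolanda.

Ulla receives $20,000.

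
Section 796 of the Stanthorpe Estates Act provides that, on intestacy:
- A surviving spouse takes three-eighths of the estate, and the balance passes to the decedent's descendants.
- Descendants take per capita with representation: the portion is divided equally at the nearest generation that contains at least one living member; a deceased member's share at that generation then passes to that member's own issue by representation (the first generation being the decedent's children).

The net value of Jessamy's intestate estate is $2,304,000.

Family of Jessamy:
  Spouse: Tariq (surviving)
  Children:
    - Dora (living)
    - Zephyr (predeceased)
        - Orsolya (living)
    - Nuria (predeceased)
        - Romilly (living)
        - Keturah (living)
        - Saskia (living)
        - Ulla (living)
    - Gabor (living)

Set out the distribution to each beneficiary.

Tariq: $864,000; Dora: $360,000; Orsolya: $360,000; Romilly: $90,000; Keturah: $90,000; Saskia: $90,000; Ulla: $90,000; Gabor: $360,000

Tariq takes three-eighths of $2,304,000 = $864,000. The remaining $1,440,000 passes to the descendants.
The descendants' portion ($1,440,000) is divided into 4 shares of $360,000: Dora and Gabor each take $360,000; Zephyr's $360,000 share passes to Zephyr's issue; Nuria's $360,000 share passes to Nuria's issue.
Zephyr's share ($360,000) passes entirely to Orsolya.
Nuria's share ($360,000) is divided into 4 shares of $90,000: Romilly, Keturah, Saskia, and Ulla each take $90,000.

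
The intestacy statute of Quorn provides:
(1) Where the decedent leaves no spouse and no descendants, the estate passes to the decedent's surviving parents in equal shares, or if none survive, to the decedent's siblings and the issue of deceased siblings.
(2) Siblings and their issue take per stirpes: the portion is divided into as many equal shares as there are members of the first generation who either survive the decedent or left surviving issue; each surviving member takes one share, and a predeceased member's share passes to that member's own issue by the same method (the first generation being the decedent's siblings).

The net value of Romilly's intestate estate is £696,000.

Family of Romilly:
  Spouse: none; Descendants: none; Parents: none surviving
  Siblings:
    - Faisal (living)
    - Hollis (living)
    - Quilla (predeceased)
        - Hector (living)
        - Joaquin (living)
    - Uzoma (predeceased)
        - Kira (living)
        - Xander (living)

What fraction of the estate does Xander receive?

The entire £696,000 passes to the siblings and their issue.
That amount (£696,000) is divided into 4 shares of £174,000: Faisal and Hollis each take £174,000; Quilla's £174,000 share passes to Quilla's issue; Uzoma's £174,000 share passes to Uzoma's issue.
Quilla's share (£174,000) is divided into 2 shares of £87,000: Hector and Joaquin each take £87,000.
Uzoma's share (£174,000) is divided into 2 shares of £87,000: Kira and Xander each take £87,000.

Xander receives 1/8 of the estate.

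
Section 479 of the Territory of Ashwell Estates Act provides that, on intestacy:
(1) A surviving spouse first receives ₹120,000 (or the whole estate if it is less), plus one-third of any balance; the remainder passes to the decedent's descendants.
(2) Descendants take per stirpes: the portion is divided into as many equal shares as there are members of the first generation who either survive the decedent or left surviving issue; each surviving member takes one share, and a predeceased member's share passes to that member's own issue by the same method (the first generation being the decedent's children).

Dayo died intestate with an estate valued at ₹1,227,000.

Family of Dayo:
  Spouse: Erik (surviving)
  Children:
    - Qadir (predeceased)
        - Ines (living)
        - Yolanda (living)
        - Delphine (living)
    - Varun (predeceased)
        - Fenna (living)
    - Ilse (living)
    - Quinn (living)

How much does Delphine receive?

Delphine receives ₹61,500.

Erik first takes ₹120,000, leaving a balance of ₹1,107,000. Erik then takes one-third of the balance (₹369,000), for a total of ₹489,000. The remaining ₹738,000 passes to the descendants.
The descendants' portion (₹738,000) is divided into 4 shares of ₹184,500: Ilse and Quinn each take ₹184,500; Qadir's ₹184,500 share passes to Qadir's issue; Varun's ₹184,500 share passes to Varun's issue.
Qadir's share (₹184,500) is divided into 3 shares of ₹61,500: Ines, Yolanda, and Delphine each take ₹61,500.
Varun's share (₹184,500) passes entirely to Fenna.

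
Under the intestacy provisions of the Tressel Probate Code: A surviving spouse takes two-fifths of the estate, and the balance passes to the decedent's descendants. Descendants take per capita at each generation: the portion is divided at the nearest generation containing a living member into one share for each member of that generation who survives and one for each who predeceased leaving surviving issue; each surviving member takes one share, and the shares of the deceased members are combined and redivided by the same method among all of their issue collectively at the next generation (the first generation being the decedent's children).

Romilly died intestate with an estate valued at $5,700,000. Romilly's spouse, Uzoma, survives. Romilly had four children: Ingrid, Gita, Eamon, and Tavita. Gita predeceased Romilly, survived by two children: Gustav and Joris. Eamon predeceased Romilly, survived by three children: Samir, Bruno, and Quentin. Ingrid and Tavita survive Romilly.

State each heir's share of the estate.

Uzoma: $2,280,000; Ingrid: $855,000; Gustav: $342,000; Joris: $342,000; Samir: $342,000; Bruno: $342,000; Quentin: $342,000; Tavita: $855,000

Uzoma takes two-fifths of $5,700,000 = $2,280,000. The remaining $3,420,000 passes to the descendants.
The descendants' portion ($3,420,000) is divided at the children's generation into 4 shares of $855,000. Ingrid and Tavita each take $855,000. The 2 shares of the deceased (Gita and Eamon) are combined into a pool of $1,710,000.
That pool ($1,710,000) is divided at the grandchildren's generation equally among Gustav, Joris, Samir, Bruno, and Quentin: $342,000 each.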